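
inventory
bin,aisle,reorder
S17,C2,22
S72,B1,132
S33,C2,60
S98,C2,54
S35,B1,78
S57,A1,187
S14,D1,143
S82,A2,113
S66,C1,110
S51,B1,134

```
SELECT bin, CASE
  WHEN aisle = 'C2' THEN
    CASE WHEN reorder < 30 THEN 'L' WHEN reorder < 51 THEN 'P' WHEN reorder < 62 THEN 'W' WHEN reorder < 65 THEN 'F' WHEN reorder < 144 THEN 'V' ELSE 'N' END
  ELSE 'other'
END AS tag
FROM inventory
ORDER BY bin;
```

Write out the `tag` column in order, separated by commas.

bin=S14: aisle='D1' → outer ELSE → other
bin=S17: aisle='C2' → inner[reorder < 30] → L
bin=S33: aisle='C2' → inner[reorder < 62] → W
bin=S35: aisle='B1' → outer ELSE → other
bin=S51: aisle='B1' → outer ELSE → other
bin=S57: aisle='A1' → outer ELSE → other
bin=S66: aisle='C1' → outer ELSE → other
bin=S72: aisle='B1' → outer ELSE → other
bin=S82: aisle='A2' → outer ELSE → other
bin=S98: aisle='C2' → inner[reorder < 62] → W

other, L, W, other, other, other, other, other, other, W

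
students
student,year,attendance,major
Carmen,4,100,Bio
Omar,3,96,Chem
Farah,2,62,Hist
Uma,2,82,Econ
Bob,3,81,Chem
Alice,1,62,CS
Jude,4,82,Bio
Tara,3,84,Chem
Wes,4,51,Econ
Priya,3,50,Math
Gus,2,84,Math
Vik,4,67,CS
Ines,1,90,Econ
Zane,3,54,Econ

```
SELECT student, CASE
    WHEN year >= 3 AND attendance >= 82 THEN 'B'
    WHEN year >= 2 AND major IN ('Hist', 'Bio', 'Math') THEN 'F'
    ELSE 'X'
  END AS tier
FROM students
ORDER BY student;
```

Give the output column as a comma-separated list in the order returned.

X, X, B, F, F, X, B, B, F, B, X, X, X, X

student=Alice: ELSE → X
student=Bob: ELSE → X
student=Carmen: year >= 3 AND attendance >= 82 → B
student=Farah: year >= 2 AND major IN ('Hist', 'Bio', 'Math') → F
student=Gus: year >= 2 AND major IN ('Hist', 'Bio', 'Math') → F
student=Ines: ELSE → X
student=Jude: year >= 3 AND attendance >= 82 → B
student=Omar: year >= 3 AND attendance >= 82 → B
student=Priya: year >= 2 AND major IN ('Hist', 'Bio', 'Math') → F
student=Tara: year >= 3 AND attendance >= 82 → B
student=Uma: ELSE → X
student=Vik: ELSE → X
student=Wes: ELSE → X
student=Zane: ELSE → X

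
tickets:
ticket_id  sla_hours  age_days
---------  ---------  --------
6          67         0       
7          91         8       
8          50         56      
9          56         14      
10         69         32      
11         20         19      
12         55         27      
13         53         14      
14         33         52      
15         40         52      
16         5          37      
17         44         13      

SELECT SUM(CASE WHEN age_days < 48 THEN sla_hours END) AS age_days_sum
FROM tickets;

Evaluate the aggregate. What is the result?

460

ticket_id=6: ✓ → 67
ticket_id=7: ✓ → 91
ticket_id=8: ✗
ticket_id=9: ✓ → 56
ticket_id=10: ✓ → 69
ticket_id=11: ✓ → 20
ticket_id=12: ✓ → 55
ticket_id=13: ✓ → 53
ticket_id=14: ✗
ticket_id=15: ✗
ticket_id=16: ✓ → 5
ticket_id=17: ✓ → 44
age_days_sum = 67 + 91 + 56 + 69 + 20 + 55 + 53 + 5 + 44 = 460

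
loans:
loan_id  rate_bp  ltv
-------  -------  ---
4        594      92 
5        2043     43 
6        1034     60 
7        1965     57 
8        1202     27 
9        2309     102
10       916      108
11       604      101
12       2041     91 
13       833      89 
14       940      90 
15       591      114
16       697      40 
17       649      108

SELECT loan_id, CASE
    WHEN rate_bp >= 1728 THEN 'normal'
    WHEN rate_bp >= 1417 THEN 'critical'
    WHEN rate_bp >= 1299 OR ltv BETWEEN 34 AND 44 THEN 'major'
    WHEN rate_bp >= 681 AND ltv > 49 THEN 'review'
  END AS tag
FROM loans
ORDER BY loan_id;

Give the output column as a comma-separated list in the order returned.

NULL, normal, review, normal, NULL, normal, review, NULL, normal, review, review, NULL, major, NULL

loan_id=4: (no match → NULL) → NULL
loan_id=5: rate_bp >= 1728 → normal
loan_id=6: rate_bp >= 681 AND ltv > 49 → review
loan_id=7: rate_bp >= 1728 → normal
loan_id=8: (no match → NULL) → NULL
loan_id=9: rate_bp >= 1728 → normal
loan_id=10: rate_bp >= 681 AND ltv > 49 → review
loan_id=11: (no match → NULL) → NULL
loan_id=12: rate_bp >= 1728 → normal
loan_id=13: rate_bp >= 681 AND ltv > 49 → review
loan_id=14: rate_bp >= 681 AND ltv > 49 → review
loan_id=15: (no match → NULL) → NULL
loan_id=16: rate_bp >= 1299 OR ltv BETWEEN 34 AND 44 → major
loan_id=17: (no match → NULL) → NULL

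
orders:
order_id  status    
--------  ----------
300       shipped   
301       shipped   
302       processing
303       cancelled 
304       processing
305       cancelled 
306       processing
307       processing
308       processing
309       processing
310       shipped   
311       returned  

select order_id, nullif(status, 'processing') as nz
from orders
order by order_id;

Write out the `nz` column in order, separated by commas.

shipped, shipped, NULL, cancelled, NULL, cancelled, NULL, NULL, NULL, NULL, shipped, returned

order_id=300: status=shipped vs processing: differ → shipped
order_id=301: status=shipped vs processing: differ → shipped
order_id=302: status=processing vs processing: equal → NULL
order_id=303: status=cancelled vs processing: differ → cancelled
order_id=304: status=processing vs processing: equal → NULL
order_id=305: status=cancelled vs processing: differ → cancelled
order_id=306: status=processing vs processing: equal → NULL
order_id=307: status=processing vs processing: equal → NULL
order_id=308: status=processing vs processing: equal → NULL
order_id=309: status=processing vs processing: equal → NULL
order_id=310: status=shipped vs processing: differ → shipped
order_id=311: status=returned vs processing: differ → returned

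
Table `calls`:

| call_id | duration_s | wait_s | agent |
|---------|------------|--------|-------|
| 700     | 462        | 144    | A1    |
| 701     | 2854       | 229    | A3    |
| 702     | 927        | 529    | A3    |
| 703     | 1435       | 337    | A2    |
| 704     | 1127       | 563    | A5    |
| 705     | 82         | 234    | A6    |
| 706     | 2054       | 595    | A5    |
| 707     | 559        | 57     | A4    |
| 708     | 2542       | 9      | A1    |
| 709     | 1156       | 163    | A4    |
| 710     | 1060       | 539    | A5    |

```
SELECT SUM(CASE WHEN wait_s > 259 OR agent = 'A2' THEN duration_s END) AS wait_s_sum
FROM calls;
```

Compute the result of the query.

6603

call_id=700: ✗
call_id=701: ✗
call_id=702: ✓ → 927
call_id=703: ✓ → 1435
call_id=704: ✓ → 1127
call_id=705: ✗
call_id=706: ✓ → 2054
call_id=707: ✗
call_id=708: ✗
call_id=709: ✗
call_id=710: ✓ → 1060
wait_s_sum = 927 + 1435 + 1127 + 2054 + 1060 = 6603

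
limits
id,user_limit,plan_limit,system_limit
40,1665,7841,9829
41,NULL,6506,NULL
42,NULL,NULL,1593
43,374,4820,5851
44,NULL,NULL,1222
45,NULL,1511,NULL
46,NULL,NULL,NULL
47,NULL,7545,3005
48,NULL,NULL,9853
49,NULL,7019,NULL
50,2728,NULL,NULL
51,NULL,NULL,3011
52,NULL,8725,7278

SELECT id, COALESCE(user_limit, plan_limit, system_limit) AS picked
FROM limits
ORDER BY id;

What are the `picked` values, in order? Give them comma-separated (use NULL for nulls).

id=40: user_limit=1665 → 1665
id=41: user_limit=NULL, plan_limit=6506 → 6506
id=42: user_limit=NULL, plan_limit=NULL, system_limit=1593 → 1593
id=43: user_limit=374 → 374
id=44: user_limit=NULL, plan_limit=NULL, system_limit=1222 → 1222
id=45: user_limit=NULL, plan_limit=1511 → 1511
id=46: user_limit=NULL, plan_limit=NULL, system_limit=NULL (all NULL) → NULL
id=47: user_limit=NULL, plan_limit=7545 → 7545
id=48: user_limit=NULL, plan_limit=NULL, system_limit=9853 → 9853
id=49: user_limit=NULL, plan_limit=7019 → 7019
id=50: user_limit=2728 → 2728
id=51: user_limit=NULL, plan_limit=NULL, system_limit=3011 → 3011
id=52: user_limit=NULL, plan_limit=8725 → 8725

1665, 6506, 1593, 374, 1222, 1511, NULL, 7545, 9853, 7019, 2728, 3011, 8725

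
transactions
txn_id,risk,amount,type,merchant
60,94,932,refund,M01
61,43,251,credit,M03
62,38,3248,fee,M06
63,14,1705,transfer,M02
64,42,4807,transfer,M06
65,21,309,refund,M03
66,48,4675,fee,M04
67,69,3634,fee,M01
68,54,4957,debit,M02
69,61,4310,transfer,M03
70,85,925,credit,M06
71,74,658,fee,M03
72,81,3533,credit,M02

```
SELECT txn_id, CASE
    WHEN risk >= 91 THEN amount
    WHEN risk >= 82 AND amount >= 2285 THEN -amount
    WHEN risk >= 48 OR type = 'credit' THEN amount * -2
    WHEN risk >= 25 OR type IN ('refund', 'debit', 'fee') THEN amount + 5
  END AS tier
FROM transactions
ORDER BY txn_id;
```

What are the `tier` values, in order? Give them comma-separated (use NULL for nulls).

txn_id=60: risk >= 91 → 932
txn_id=61: risk >= 48 OR type = 'credit' → -502
txn_id=62: risk >= 25 OR type IN ('refund', 'debit', 'fee') → 3253
txn_id=63: (no match → NULL) → NULL
txn_id=64: risk >= 25 OR type IN ('refund', 'debit', 'fee') → 4812
txn_id=65: risk >= 25 OR type IN ('refund', 'debit', 'fee') → 314
txn_id=66: risk >= 48 OR type = 'credit' → -9350
txn_id=67: risk >= 48 OR type = 'credit' → -7268
txn_id=68: risk >= 48 OR type = 'credit' → -9914
txn_id=69: risk >= 48 OR type = 'credit' → -8620
txn_id=70: risk >= 48 OR type = 'credit' → -1850
txn_id=71: risk >= 48 OR type = 'credit' → -1316
txn_id=72: risk >= 48 OR type = 'credit' → -7066

932, -502, 3253, NULL, 4812, 314, -9350, -7268, -9914, -8620, -1850, -1316, -7066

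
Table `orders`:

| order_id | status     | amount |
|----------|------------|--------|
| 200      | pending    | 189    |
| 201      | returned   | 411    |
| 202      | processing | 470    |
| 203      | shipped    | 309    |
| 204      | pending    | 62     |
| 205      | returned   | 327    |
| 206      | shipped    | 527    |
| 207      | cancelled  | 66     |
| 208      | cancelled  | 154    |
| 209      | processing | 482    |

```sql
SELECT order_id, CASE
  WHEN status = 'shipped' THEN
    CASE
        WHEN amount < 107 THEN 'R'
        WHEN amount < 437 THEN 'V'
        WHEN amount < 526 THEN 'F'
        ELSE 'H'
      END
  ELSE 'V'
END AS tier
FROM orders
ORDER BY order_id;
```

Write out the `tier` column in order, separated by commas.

order_id=200: status='pending' → outer ELSE → V
order_id=201: status='returned' → outer ELSE → V
order_id=202: status='processing' → outer ELSE → V
order_id=203: status='shipped' → inner[amount < 437] → V
order_id=204: status='pending' → outer ELSE → V
order_id=205: status='returned' → outer ELSE → V
order_id=206: status='shipped' → inner[ELSE] → H
order_id=207: status='cancelled' → outer ELSE → V
order_id=208: status='cancelled' → outer ELSE → V
order_id=209: status='processing' → outer ELSE → V

V, V, V, V, V, V, H, V, V, V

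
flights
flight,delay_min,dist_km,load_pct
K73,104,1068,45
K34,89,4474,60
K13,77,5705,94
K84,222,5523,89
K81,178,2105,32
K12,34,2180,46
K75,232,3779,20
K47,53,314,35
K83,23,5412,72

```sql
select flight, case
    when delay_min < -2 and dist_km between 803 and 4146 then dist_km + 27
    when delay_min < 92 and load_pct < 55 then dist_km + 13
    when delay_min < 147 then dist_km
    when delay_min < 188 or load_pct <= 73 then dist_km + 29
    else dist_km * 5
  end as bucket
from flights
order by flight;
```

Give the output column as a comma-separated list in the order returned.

flight=K12: delay_min < 92 and load_pct < 55 → 2193
flight=K13: delay_min < 147 → 5705
flight=K34: delay_min < 147 → 4474
flight=K47: delay_min < 92 and load_pct < 55 → 327
flight=K73: delay_min < 147 → 1068
flight=K75: delay_min < 188 or load_pct <= 73 → 3808
flight=K81: delay_min < 188 or load_pct <= 73 → 2134
flight=K83: delay_min < 147 → 5412
flight=K84: ELSE → 27615

2193, 5705, 4474, 327, 1068, 3808, 2134, 5412, 27615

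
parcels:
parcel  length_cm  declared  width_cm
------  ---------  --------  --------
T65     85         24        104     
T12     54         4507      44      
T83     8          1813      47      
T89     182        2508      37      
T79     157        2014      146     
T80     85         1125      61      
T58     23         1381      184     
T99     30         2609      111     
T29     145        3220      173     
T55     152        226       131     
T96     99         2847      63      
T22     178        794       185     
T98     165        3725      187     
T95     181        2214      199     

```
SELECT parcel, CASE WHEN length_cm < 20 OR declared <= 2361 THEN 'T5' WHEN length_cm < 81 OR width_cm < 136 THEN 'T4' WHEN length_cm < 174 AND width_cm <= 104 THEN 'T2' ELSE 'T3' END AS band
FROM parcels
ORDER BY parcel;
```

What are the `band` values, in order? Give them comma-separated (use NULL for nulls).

parcel=T12: length_cm < 81 OR width_cm < 136 → T4
parcel=T22: length_cm < 20 OR declared <= 2361 → T5
parcel=T29: ELSE → T3
parcel=T55: length_cm < 20 OR declared <= 2361 → T5
parcel=T58: length_cm < 20 OR declared <= 2361 → T5
parcel=T65: length_cm < 20 OR declared <= 2361 → T5
parcel=T79: length_cm < 20 OR declared <= 2361 → T5
parcel=T80: length_cm < 20 OR declared <= 2361 → T5
parcel=T83: length_cm < 20 OR declared <= 2361 → T5
parcel=T89: length_cm < 81 OR width_cm < 136 → T4
parcel=T95: length_cm < 20 OR declared <= 2361 → T5
parcel=T96: length_cm < 81 OR width_cm < 136 → T4
parcel=T98: ELSE → T3
parcel=T99: length_cm < 81 OR width_cm < 136 → T4

T4, T5, T3, T5, T5, T5, T5, T5, T5, T4, T5, T4, T3, T4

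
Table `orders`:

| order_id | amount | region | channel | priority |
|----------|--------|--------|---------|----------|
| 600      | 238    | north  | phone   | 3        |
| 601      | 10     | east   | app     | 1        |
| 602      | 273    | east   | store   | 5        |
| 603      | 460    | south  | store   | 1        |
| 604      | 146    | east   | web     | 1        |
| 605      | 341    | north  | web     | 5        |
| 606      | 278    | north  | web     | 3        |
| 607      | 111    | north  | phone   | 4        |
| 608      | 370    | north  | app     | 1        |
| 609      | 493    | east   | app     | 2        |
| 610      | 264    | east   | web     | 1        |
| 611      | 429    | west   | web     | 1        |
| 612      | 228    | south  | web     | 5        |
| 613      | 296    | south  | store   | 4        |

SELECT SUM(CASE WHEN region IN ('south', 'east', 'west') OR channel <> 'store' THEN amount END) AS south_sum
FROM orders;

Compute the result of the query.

order_id=600: ✓ → 238
order_id=601: ✓ → 10
order_id=602: ✓ → 273
order_id=603: ✓ → 460
order_id=604: ✓ → 146
order_id=605: ✓ → 341
order_id=606: ✓ → 278
order_id=607: ✓ → 111
order_id=608: ✓ → 370
order_id=609: ✓ → 493
order_id=610: ✓ → 264
order_id=611: ✓ → 429
order_id=612: ✓ → 228
order_id=613: ✓ → 296
south_sum = 238 + 10 + 273 + 460 + 146 + 341 + 278 + 111 + 370 + 493 + 264 + 429 + 228 + 296 = 3937

3937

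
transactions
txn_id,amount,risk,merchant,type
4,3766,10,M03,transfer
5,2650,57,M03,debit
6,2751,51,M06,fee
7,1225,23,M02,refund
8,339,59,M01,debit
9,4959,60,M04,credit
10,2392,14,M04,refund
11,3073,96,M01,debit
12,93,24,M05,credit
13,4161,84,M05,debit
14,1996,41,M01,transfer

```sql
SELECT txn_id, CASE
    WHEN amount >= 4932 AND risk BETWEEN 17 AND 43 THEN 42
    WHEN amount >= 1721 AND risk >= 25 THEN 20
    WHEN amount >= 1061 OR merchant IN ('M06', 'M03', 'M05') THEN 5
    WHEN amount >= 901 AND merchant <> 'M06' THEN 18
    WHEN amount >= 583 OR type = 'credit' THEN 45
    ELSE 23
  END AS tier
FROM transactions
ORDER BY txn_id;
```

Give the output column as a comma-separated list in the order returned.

txn_id=4: amount >= 1061 OR merchant IN ('M06', 'M03', 'M05') → 5
txn_id=5: amount >= 1721 AND risk >= 25 → 20
txn_id=6: amount >= 1721 AND risk >= 25 → 20
txn_id=7: amount >= 1061 OR merchant IN ('M06', 'M03', 'M05') → 5
txn_id=8: ELSE → 23
txn_id=9: amount >= 1721 AND risk >= 25 → 20
txn_id=10: amount >= 1061 OR merchant IN ('M06', 'M03', 'M05') → 5
txn_id=11: amount >= 1721 AND risk >= 25 → 20
txn_id=12: amount >= 1061 OR merchant IN ('M06', 'M03', 'M05') → 5
txn_id=13: amount >= 1721 AND risk >= 25 → 20
txn_id=14: amount >= 1721 AND risk >= 25 → 20

5, 20, 20, 5, 23, 20, 5, 20, 5, 20, 20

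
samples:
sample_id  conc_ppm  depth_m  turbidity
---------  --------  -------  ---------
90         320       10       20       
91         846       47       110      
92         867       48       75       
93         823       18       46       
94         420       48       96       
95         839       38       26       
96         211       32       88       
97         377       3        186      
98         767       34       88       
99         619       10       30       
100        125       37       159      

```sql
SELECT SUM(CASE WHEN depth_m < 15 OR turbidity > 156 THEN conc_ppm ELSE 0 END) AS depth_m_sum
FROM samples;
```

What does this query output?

1441

sample_id=90: ✓ → 320
sample_id=91: ✗
sample_id=92: ✗
sample_id=93: ✗
sample_id=94: ✗
sample_id=95: ✗
sample_id=96: ✗
sample_id=97: ✓ → 377
sample_id=98: ✗
sample_id=99: ✓ → 619
sample_id=100: ✓ → 125
depth_m_sum = 320 + 377 + 619 + 125 = 1441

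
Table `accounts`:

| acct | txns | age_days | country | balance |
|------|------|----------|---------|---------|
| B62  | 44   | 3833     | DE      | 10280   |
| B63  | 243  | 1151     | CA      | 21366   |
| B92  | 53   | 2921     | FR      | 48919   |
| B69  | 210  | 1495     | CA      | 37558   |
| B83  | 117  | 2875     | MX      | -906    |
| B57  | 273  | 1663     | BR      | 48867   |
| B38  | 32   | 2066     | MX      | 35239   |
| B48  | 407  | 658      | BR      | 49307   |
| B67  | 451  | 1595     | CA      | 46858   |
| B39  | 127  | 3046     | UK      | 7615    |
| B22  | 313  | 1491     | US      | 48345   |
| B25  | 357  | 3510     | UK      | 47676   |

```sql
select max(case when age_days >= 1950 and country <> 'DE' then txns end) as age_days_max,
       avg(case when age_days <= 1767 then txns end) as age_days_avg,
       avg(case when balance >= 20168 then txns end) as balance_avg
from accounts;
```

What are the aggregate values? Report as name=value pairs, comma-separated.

[age_days_max: age_days >= 1950 and country <> 'DE']
acct=B62: ✗
acct=B63: ✗
acct=B92: ✓ → 53
acct=B69: ✗
acct=B83: ✓ → 117
acct=B57: ✗
acct=B38: ✓ → 32
acct=B48: ✗
acct=B67: ✗
acct=B39: ✓ → 127
acct=B22: ✗
acct=B25: ✓ → 357
age_days_max = MAX(53, 117, 32, 127, 357) = 357
—
[age_days_avg: age_days <= 1767]
acct=B62: ✗
acct=B63: ✓ → 243
acct=B92: ✗
acct=B69: ✓ → 210
acct=B83: ✗
acct=B57: ✓ → 273
acct=B38: ✗
acct=B48: ✓ → 407
acct=B67: ✓ → 451
acct=B39: ✗
acct=B22: ✓ → 313
acct=B25: ✗
age_days_avg = (243 + 210 + 273 + 407 + 451 + 313) / 6 = 316.1666666667
—
[balance_avg: balance >= 20168]
acct=B62: ✗
acct=B63: ✓ → 243
acct=B92: ✓ → 53
acct=B69: ✓ → 210
acct=B83: ✗
acct=B57: ✓ → 273
acct=B38: ✓ → 32
acct=B48: ✓ → 407
acct=B67: ✓ → 451
acct=B39: ✗
acct=B22: ✓ → 313
acct=B25: ✓ → 357
balance_avg = (243 + 53 + 210 + 273 + 32 + 407 + 451 + 313 + 357) / 9 = 259.8888888889

age_days_max=357, age_days_avg=316.1666666667, balance_avg=259.8888888889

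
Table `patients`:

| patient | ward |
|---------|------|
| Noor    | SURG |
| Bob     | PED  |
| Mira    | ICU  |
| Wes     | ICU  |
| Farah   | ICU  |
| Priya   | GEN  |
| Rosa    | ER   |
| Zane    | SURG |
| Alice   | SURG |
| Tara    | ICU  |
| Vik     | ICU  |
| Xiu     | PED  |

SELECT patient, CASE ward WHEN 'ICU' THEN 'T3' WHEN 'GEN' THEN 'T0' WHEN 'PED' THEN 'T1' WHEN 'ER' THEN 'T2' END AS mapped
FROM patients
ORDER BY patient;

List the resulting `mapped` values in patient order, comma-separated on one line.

NULL, T1, T3, T3, NULL, T0, T2, T3, T3, T3, T1, NULL

patient=Alice: (no match → NULL) → NULL
patient=Bob: ward='PED' → T1
patient=Farah: ward='ICU' → T3
patient=Mira: ward='ICU' → T3
patient=Noor: (no match → NULL) → NULL
patient=Priya: ward='GEN' → T0
patient=Rosa: ward='ER' → T2
patient=Tara: ward='ICU' → T3
patient=Vik: ward='ICU' → T3
patient=Wes: ward='ICU' → T3
patient=Xiu: ward='PED' → T1
patient=Zane: (no match → NULL) → NULL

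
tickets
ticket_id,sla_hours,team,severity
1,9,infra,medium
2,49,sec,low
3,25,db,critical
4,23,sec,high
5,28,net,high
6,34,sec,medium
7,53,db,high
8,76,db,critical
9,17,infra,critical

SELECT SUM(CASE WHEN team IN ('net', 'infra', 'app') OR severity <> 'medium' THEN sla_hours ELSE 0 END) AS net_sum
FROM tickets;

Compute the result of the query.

280

ticket_id=1: ✓ → 9
ticket_id=2: ✓ → 49
ticket_id=3: ✓ → 25
ticket_id=4: ✓ → 23
ticket_id=5: ✓ → 28
ticket_id=6: ✗
ticket_id=7: ✓ → 53
ticket_id=8: ✓ → 76
ticket_id=9: ✓ → 17
net_sum = 9 + 49 + 25 + 23 + 28 + 53 + 76 + 17 = 280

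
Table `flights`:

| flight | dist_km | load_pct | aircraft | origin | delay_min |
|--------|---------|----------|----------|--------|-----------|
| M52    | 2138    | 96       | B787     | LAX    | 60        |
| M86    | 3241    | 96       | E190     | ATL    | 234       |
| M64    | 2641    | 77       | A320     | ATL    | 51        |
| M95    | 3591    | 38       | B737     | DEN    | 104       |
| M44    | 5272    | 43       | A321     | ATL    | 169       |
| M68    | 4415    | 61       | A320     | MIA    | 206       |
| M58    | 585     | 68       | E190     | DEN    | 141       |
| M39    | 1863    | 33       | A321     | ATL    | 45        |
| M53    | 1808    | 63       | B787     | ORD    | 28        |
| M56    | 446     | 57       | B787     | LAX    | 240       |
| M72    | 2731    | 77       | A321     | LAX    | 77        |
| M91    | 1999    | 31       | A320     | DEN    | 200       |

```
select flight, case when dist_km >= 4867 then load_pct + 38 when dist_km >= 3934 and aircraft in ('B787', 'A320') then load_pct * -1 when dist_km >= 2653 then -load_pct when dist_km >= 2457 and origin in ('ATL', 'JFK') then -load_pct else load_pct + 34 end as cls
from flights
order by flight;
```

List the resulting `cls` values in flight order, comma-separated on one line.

67, 81, 130, 97, 91, 102, -77, -61, -77, -96, 65, -38

flight=M39: ELSE → 67
flight=M44: dist_km >= 4867 → 81
flight=M52: ELSE → 130
flight=M53: ELSE → 97
flight=M56: ELSE → 91
flight=M58: ELSE → 102
flight=M64: dist_km >= 2457 and origin in ('ATL', 'JFK') → -77
flight=M68: dist_km >= 3934 and aircraft in ('B787', 'A320') → -61
flight=M72: dist_km >= 2653 → -77
flight=M86: dist_km >= 2653 → -96
flight=M91: ELSE → 65
flight=M95: dist_km >= 2653 → -38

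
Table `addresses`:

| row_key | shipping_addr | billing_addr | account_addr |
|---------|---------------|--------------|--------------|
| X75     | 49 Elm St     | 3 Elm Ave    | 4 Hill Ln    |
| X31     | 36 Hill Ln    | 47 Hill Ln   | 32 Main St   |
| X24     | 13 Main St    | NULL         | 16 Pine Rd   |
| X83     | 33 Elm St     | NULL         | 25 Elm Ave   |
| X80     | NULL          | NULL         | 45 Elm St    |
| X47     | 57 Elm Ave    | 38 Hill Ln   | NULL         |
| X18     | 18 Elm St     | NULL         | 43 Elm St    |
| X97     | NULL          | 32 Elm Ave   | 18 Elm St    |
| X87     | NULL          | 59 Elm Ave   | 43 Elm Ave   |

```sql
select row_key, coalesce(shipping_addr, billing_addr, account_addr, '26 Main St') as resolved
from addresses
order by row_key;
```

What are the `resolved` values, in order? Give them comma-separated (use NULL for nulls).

18 Elm St, 13 Main St, 36 Hill Ln, 57 Elm Ave, 49 Elm St, 45 Elm St, 33 Elm St, 59 Elm Ave, 32 Elm Ave

row_key=X18: shipping_addr=18 Elm St → 18 Elm St
row_key=X24: shipping_addr=13 Main St → 13 Main St
row_key=X31: shipping_addr=36 Hill Ln → 36 Hill Ln
row_key=X47: shipping_addr=57 Elm Ave → 57 Elm Ave
row_key=X75: shipping_addr=49 Elm St → 49 Elm St
row_key=X80: shipping_addr=NULL, billing_addr=NULL, account_addr=45 Elm St → 45 Elm St
row_key=X83: shipping_addr=33 Elm St → 33 Elm St
row_key=X87: shipping_addr=NULL, billing_addr=59 Elm Ave → 59 Elm Ave
row_key=X97: shipping_addr=NULL, billing_addr=32 Elm Ave → 32 Elm Ave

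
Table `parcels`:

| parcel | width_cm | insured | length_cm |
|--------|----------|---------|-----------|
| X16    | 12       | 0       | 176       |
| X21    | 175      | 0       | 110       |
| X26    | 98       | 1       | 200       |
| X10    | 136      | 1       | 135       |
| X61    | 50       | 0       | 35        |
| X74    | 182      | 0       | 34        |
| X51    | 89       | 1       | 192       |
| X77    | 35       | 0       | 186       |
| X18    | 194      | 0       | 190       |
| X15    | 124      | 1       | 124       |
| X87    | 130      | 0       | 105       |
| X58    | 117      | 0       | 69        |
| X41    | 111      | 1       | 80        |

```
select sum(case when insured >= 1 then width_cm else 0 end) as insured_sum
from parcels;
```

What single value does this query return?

parcel=X16: ✗
parcel=X21: ✗
parcel=X26: ✓ → 98
parcel=X10: ✓ → 136
parcel=X61: ✗
parcel=X74: ✗
parcel=X51: ✓ → 89
parcel=X77: ✗
parcel=X18: ✗
parcel=X15: ✓ → 124
parcel=X87: ✗
parcel=X58: ✗
parcel=X41: ✓ → 111
insured_sum = 98 + 136 + 89 + 124 + 111 = 558

558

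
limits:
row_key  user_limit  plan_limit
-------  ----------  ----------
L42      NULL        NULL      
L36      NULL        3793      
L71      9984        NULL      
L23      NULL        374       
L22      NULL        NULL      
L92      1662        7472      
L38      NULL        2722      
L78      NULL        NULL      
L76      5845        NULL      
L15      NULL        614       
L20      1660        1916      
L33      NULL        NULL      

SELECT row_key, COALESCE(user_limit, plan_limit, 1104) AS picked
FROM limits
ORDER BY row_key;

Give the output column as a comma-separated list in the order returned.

row_key=L15: user_limit=NULL, plan_limit=614 → 614
row_key=L20: user_limit=1660 → 1660
row_key=L22: user_limit=NULL, plan_limit=NULL, → literal 1104 → 1104
row_key=L23: user_limit=NULL, plan_limit=374 → 374
row_key=L33: user_limit=NULL, plan_limit=NULL, → literal 1104 → 1104
row_key=L36: user_limit=NULL, plan_limit=3793 → 3793
row_key=L38: user_limit=NULL, plan_limit=2722 → 2722
row_key=L42: user_limit=NULL, plan_limit=NULL, → literal 1104 → 1104
row_key=L71: user_limit=9984 → 9984
row_key=L76: user_limit=5845 → 5845
row_key=L78: user_limit=NULL, plan_limit=NULL, → literal 1104 → 1104
row_key=L92: user_limit=1662 → 1662

614, 1660, 1104, 374, 1104, 3793, 2722, 1104, 9984, 5845, 1104, 1662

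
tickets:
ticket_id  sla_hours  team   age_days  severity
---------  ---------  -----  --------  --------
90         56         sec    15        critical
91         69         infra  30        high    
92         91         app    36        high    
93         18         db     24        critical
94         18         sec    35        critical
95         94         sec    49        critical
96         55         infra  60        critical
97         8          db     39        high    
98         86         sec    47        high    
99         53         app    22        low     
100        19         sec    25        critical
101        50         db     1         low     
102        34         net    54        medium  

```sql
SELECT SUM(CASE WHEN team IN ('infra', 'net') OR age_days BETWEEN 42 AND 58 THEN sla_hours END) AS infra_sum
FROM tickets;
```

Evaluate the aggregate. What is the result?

ticket_id=90: ✗
ticket_id=91: ✓ → 69
ticket_id=92: ✗
ticket_id=93: ✗
ticket_id=94: ✗
ticket_id=95: ✓ → 94
ticket_id=96: ✓ → 55
ticket_id=97: ✗
ticket_id=98: ✓ → 86
ticket_id=99: ✗
ticket_id=100: ✗
ticket_id=101: ✗
ticket_id=102: ✓ → 34
infra_sum = 69 + 94 + 55 + 86 + 34 = 338

338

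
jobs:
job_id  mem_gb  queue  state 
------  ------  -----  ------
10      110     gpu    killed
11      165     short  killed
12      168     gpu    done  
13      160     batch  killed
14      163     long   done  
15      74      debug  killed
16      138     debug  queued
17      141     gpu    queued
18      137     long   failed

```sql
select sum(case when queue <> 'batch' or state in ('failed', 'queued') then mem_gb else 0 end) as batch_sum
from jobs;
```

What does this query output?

1096

job_id=10: ✓ → 110
job_id=11: ✓ → 165
job_id=12: ✓ → 168
job_id=13: ✗
job_id=14: ✓ → 163
job_id=15: ✓ → 74
job_id=16: ✓ → 138
job_id=17: ✓ → 141
job_id=18: ✓ → 137
batch_sum = 110 + 165 + 168 + 163 + 74 + 138 + 141 + 137 = 1096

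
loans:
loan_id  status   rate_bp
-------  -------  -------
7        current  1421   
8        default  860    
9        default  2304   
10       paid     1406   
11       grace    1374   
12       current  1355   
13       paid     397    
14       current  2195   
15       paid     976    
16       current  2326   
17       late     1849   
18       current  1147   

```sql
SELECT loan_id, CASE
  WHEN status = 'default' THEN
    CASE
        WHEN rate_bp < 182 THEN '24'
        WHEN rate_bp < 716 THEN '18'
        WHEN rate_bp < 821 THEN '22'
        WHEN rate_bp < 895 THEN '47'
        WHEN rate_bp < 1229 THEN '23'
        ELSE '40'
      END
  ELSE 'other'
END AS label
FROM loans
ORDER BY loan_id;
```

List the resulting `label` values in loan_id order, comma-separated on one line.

loan_id=7: status='current' → outer ELSE → other
loan_id=8: status='default' → inner[rate_bp < 895] → 47
loan_id=9: status='default' → inner[ELSE] → 40
loan_id=10: status='paid' → outer ELSE → other
loan_id=11: status='grace' → outer ELSE → other
loan_id=12: status='current' → outer ELSE → other
loan_id=13: status='paid' → outer ELSE → other
loan_id=14: status='current' → outer ELSE → other
loan_id=15: status='paid' → outer ELSE → other
loan_id=16: status='current' → outer ELSE → other
loan_id=17: status='late' → outer ELSE → other
loan_id=18: status='current' → outer ELSE → other

other, 47, 40, other, other, other, other, other, other, other, other, other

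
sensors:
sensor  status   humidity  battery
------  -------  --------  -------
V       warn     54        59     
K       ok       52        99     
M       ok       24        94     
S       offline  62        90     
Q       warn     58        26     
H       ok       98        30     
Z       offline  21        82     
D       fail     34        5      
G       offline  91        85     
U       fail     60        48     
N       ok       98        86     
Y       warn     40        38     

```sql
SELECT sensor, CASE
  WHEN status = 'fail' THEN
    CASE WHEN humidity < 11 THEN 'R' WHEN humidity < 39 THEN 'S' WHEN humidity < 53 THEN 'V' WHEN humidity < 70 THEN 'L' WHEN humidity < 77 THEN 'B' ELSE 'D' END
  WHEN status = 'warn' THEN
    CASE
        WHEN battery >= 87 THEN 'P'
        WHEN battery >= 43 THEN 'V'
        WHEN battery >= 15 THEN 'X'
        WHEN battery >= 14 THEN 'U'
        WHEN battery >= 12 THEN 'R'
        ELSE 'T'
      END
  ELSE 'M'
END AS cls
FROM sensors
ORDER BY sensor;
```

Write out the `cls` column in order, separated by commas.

sensor=D: status='fail' → inner[humidity < 39] → S
sensor=G: status='offline' → outer ELSE → M
sensor=H: status='ok' → outer ELSE → M
sensor=K: status='ok' → outer ELSE → M
sensor=M: status='ok' → outer ELSE → M
sensor=N: status='ok' → outer ELSE → M
sensor=Q: status='warn' → inner[battery >= 15] → X
sensor=S: status='offline' → outer ELSE → M
sensor=U: status='fail' → inner[humidity < 70] → L
sensor=V: status='warn' → inner[battery >= 43] → V
sensor=Y: status='warn' → inner[battery >= 15] → X
sensor=Z: status='offline' → outer ELSE → M

S, M, M, M, M, M, X, M, L, V, X, M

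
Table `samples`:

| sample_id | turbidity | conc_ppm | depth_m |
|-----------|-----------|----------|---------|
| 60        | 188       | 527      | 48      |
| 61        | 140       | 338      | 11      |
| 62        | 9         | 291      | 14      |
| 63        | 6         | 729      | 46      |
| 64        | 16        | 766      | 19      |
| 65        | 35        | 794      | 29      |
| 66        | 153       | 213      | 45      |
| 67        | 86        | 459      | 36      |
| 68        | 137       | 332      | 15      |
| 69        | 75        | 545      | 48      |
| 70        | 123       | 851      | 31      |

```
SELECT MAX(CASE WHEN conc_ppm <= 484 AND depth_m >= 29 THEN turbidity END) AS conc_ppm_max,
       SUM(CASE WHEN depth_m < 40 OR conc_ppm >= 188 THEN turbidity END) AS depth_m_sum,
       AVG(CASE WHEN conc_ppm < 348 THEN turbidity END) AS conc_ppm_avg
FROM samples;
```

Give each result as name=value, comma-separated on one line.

conc_ppm_max=153, depth_m_sum=968, conc_ppm_avg=109.75

[conc_ppm_max: conc_ppm <= 484 AND depth_m >= 29]
sample_id=60: ✗
sample_id=61: ✗
sample_id=62: ✗
sample_id=63: ✗
sample_id=64: ✗
sample_id=65: ✗
sample_id=66: ✓ → 153
sample_id=67: ✓ → 86
sample_id=68: ✗
sample_id=69: ✗
sample_id=70: ✗
conc_ppm_max = MAX(153, 86) = 153
—
[depth_m_sum: depth_m < 40 OR conc_ppm >= 188]
sample_id=60: ✓ → 188
sample_id=61: ✓ → 140
sample_id=62: ✓ → 9
sample_id=63: ✓ → 6
sample_id=64: ✓ → 16
sample_id=65: ✓ → 35
sample_id=66: ✓ → 153
sample_id=67: ✓ → 86
sample_id=68: ✓ → 137
sample_id=69: ✓ → 75
sample_id=70: ✓ → 123
depth_m_sum = 188 + 140 + 9 + 6 + 16 + 35 + 153 + 86 + 137 + 75 + 123 = 968
—
[conc_ppm_avg: conc_ppm < 348]
sample_id=60: ✗
sample_id=61: ✓ → 140
sample_id=62: ✓ → 9
sample_id=63: ✗
sample_id=64: ✗
sample_id=65: ✗
sample_id=66: ✓ → 153
sample_id=67: ✗
sample_id=68: ✓ → 137
sample_id=69: ✗
sample_id=70: ✗
conc_ppm_avg = (140 + 9 + 153 + 137) / 4 = 109.75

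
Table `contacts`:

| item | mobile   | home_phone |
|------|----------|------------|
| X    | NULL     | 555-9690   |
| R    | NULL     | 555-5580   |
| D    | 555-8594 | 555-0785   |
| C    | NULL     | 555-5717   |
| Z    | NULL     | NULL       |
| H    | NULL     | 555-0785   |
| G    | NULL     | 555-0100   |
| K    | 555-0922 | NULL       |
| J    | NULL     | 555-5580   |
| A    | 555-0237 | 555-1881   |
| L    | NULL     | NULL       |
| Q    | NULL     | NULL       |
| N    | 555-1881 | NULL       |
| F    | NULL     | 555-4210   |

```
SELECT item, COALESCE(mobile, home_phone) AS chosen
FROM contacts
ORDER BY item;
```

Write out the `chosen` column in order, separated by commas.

item=A: mobile=555-0237 → 555-0237
item=C: mobile=NULL, home_phone=555-5717 → 555-5717
item=D: mobile=555-8594 → 555-8594
item=F: mobile=NULL, home_phone=555-4210 → 555-4210
item=G: mobile=NULL, home_phone=555-0100 → 555-0100
item=H: mobile=NULL, home_phone=555-0785 → 555-0785
item=J: mobile=NULL, home_phone=555-5580 → 555-5580
item=K: mobile=555-0922 → 555-0922
item=L: mobile=NULL, home_phone=NULL (all NULL) → NULL
item=N: mobile=555-1881 → 555-1881
item=Q: mobile=NULL, home_phone=NULL (all NULL) → NULL
item=R: mobile=NULL, home_phone=555-5580 → 555-5580
item=X: mobile=NULL, home_phone=555-9690 → 555-9690
item=Z: mobile=NULL, home_phone=NULL (all NULL) → NULL

555-0237, 555-5717, 555-8594, 555-4210, 555-0100, 555-0785, 555-5580, 555-0922, NULL, 555-1881, NULL, 555-5580, 555-9690, NULL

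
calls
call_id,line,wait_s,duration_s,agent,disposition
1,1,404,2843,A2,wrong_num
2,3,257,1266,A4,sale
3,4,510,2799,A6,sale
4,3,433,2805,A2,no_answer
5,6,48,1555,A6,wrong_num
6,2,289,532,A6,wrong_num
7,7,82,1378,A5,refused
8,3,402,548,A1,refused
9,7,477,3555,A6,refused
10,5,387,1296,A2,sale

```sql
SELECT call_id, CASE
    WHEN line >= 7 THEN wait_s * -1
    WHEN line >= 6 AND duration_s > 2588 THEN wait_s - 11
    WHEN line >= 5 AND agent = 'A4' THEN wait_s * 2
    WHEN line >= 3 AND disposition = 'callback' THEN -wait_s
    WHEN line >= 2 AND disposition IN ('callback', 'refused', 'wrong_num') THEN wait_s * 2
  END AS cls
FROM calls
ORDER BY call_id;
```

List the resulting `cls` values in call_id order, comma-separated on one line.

call_id=1: (no match → NULL) → NULL
call_id=2: (no match → NULL) → NULL
call_id=3: (no match → NULL) → NULL
call_id=4: (no match → NULL) → NULL
call_id=5: line >= 2 AND disposition IN ('callback', 'refused', 'wrong_num') → 96
call_id=6: line >= 2 AND disposition IN ('callback', 'refused', 'wrong_num') → 578
call_id=7: line >= 7 → -82
call_id=8: line >= 2 AND disposition IN ('callback', 'refused', 'wrong_num') → 804
call_id=9: line >= 7 → -477
call_id=10: (no match → NULL) → NULL

NULL, NULL, NULL, NULL, 96, 578, -82, 804, -477, NULL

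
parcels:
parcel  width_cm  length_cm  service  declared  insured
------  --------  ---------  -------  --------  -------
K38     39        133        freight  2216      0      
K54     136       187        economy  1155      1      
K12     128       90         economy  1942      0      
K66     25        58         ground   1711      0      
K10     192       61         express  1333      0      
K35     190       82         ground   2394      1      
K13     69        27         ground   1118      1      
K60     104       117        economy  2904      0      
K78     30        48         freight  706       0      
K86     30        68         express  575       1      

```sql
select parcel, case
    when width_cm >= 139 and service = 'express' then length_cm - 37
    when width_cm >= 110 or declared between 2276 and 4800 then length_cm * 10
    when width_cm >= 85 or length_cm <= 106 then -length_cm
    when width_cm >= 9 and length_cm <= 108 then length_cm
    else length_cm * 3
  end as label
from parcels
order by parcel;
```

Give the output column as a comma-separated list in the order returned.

parcel=K10: width_cm >= 139 and service = 'express' → 24
parcel=K12: width_cm >= 110 or declared between 2276 and 4800 → 900
parcel=K13: width_cm >= 85 or length_cm <= 106 → -27
parcel=K35: width_cm >= 110 or declared between 2276 and 4800 → 820
parcel=K38: ELSE → 399
parcel=K54: width_cm >= 110 or declared between 2276 and 4800 → 1870
parcel=K60: width_cm >= 110 or declared between 2276 and 4800 → 1170
parcel=K66: width_cm >= 85 or length_cm <= 106 → -58
parcel=K78: width_cm >= 85 or length_cm <= 106 → -48
parcel=K86: width_cm >= 85 or length_cm <= 106 → -68

24, 900, -27, 820, 399, 1870, 1170, -58, -48, -68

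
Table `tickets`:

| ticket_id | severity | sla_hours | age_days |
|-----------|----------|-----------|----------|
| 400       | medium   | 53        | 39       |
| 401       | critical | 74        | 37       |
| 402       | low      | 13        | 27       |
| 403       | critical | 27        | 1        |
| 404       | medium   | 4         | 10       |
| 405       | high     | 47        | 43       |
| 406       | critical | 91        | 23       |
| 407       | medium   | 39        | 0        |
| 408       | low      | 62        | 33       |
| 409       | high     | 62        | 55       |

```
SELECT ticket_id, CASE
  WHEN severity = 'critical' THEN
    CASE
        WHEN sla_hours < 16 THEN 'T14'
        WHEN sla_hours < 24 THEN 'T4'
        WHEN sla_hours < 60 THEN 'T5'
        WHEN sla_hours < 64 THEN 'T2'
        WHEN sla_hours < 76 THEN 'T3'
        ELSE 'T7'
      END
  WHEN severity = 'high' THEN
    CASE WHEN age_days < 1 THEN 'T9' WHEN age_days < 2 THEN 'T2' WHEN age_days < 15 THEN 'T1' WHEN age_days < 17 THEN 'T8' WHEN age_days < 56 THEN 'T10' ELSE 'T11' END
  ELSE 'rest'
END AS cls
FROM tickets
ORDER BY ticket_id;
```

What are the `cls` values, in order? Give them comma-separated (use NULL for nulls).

ticket_id=400: severity='medium' → outer ELSE → rest
ticket_id=401: severity='critical' → inner[sla_hours < 76] → T3
ticket_id=402: severity='low' → outer ELSE → rest
ticket_id=403: severity='critical' → inner[sla_hours < 60] → T5
ticket_id=404: severity='medium' → outer ELSE → rest
ticket_id=405: severity='high' → inner[age_days < 56] → T10
ticket_id=406: severity='critical' → inner[ELSE] → T7
ticket_id=407: severity='medium' → outer ELSE → rest
ticket_id=408: severity='low' → outer ELSE → rest
ticket_id=409: severity='high' → inner[age_days < 56] → T10

rest, T3, rest, T5, rest, T10, T7, rest, rest, T10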